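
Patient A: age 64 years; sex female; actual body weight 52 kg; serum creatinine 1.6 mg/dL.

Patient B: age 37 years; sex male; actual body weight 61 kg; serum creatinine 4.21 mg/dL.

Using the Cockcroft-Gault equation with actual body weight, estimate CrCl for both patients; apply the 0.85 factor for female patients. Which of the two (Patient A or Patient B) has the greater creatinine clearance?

Patient A

Patient A: CrCl = (140 − 64) × 52 / (72 × 1.6) × 0.85 = 3952.0 / 115.20 × 0.85 ≈ 29.2 mL/min
Patient B: CrCl = (140 − 37) × 61 / (72 × 4.21) = 6283.0 / 303.12 ≈ 20.7 mL/min
29.2 vs 20.7 mL/min → Patient A is higher.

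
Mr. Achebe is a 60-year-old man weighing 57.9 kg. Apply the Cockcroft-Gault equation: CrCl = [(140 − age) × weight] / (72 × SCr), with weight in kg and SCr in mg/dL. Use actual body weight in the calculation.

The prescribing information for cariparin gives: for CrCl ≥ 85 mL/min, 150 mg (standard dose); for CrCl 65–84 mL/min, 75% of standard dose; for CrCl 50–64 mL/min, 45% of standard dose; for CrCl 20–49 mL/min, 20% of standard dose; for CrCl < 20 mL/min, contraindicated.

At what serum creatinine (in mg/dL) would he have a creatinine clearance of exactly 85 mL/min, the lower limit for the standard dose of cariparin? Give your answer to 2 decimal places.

Standard dose requires CrCl ≥ 85 mL/min.
Set (140 − 60) × 57.9 / (72 × SCr) = 85
SCr = (140 − 60) × 57.9 / (72 × 85) = 0.757 mg/dL

0.76 mg/dL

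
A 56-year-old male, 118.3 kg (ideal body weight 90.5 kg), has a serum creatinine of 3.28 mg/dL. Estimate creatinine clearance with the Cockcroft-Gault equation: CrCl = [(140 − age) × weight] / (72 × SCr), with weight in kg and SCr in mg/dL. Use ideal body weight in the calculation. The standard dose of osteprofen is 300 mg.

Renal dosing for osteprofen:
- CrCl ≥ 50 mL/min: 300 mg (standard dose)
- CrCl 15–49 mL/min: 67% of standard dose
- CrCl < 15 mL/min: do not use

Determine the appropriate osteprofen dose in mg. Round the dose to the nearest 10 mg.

CrCl = (140 − 56) × 90.5 / (72 × 3.28) = 7602.0 / 236.16 ≈ 32.2 mL/min
CrCl ≈ 32 mL/min → bracket 15–49 mL/min.
67% of 300 mg = 201 mg → 200 mg

200 mg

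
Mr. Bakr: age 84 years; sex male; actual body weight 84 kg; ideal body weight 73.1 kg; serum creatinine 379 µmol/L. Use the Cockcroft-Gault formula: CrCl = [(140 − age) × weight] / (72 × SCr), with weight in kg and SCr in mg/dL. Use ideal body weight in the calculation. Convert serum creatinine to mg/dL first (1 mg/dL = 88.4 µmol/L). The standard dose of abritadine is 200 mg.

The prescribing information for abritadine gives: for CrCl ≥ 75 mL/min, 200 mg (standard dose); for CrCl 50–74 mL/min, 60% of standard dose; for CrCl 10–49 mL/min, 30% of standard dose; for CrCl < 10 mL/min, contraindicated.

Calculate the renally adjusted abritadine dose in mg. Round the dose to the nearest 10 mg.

60 mg

SCr = 379 / 88.4 = 4.287 mg/dL
CrCl = (140 − 84) × 73.1 / (72 × 4.287) = 4093.6 / 308.66 ≈ 13.3 mL/min
CrCl ≈ 13 mL/min → bracket 10–49 mL/min.
30% of 200 mg = 60 mg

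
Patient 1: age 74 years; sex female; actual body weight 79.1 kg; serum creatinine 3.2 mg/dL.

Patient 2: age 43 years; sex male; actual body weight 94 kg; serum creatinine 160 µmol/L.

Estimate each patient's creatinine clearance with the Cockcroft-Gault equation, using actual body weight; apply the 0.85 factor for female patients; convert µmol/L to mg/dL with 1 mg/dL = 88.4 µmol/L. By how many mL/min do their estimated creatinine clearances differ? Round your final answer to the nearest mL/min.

Patient 1: CrCl = (140 − 74) × 79.1 / (72 × 3.2) × 0.85 = 5220.6 / 230.40 × 0.85 ≈ 19.3 mL/min
Patient 2: SCr = 160 / 88.4 = 1.81 mg/dL
Patient 2: CrCl = (140 − 43) × 94 / (72 × 1.81) = 9118.0 / 130.32 ≈ 70.0 mL/min
|19.3 − 70.0| = 50.7 mL/min

51 mL/min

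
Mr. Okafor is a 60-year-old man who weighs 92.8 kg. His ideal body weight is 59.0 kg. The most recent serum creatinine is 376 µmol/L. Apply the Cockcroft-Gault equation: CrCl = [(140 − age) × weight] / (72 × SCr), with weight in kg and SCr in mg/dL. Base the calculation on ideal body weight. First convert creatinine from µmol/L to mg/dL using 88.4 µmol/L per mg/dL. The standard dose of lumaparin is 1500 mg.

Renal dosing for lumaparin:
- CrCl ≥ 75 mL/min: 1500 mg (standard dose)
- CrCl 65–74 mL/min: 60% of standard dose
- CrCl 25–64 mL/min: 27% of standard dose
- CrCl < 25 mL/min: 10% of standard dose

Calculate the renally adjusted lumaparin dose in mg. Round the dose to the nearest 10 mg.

150 mg

SCr = 376 / 88.4 = 4.253 mg/dL
CrCl = (140 − 60) × 59 / (72 × 4.253) = 4720.0 / 306.22 ≈ 15.4 mL/min
CrCl ≈ 15 mL/min → bracket < 25 mL/min.
10% of 1500 mg = 150 mg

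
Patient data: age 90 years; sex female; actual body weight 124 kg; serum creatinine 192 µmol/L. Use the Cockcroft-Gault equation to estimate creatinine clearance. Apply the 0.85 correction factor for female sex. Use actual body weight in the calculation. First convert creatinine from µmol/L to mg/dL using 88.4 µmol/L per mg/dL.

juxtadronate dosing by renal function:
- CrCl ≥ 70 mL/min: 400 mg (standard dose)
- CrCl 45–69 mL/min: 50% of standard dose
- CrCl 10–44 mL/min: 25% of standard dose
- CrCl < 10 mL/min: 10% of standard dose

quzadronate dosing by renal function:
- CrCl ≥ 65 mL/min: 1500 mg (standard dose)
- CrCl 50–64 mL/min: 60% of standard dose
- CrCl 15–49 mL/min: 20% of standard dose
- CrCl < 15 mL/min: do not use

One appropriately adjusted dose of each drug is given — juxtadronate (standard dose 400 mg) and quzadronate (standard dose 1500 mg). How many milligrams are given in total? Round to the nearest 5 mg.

SCr = 192 / 88.4 = 2.172 mg/dL
CrCl = (140 − 90) × 124 / (72 × 2.172) × 0.85 = 6200.0 / 156.38 × 0.85 ≈ 33.7 mL/min
CrCl ≈ 34 mL/min.
juxtadronate: 10–44 mL/min → 25% of 400 mg = 100 mg.
quzadronate: 15–49 mL/min → 20% of 1500 mg = 300 mg.
Total = 100 + 300 = 400 mg.

400 mg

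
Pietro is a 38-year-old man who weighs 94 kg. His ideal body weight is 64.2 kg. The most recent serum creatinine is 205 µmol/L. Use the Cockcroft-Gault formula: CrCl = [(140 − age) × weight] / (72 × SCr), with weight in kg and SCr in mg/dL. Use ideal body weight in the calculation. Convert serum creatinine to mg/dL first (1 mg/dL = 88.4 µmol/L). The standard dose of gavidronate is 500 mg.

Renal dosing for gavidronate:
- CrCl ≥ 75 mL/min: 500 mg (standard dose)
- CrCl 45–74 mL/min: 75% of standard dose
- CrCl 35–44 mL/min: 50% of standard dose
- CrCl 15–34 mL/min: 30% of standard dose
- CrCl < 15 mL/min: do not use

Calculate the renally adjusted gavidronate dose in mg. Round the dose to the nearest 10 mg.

SCr = 205 / 88.4 = 2.319 mg/dL
CrCl = (140 − 38) × 64.2 / (72 × 2.319) = 6548.4 / 166.97 ≈ 39.2 mL/min
CrCl ≈ 39 mL/min → bracket 35–44 mL/min.
50% of 500 mg = 250 mg

250 mg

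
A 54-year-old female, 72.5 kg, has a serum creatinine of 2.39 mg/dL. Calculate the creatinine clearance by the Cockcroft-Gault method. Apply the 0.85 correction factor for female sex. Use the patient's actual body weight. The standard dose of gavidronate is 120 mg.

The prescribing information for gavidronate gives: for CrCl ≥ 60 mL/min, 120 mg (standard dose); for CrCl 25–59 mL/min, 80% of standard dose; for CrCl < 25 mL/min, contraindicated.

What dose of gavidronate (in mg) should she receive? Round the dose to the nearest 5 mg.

95 mg

CrCl = (140 − 54) × 72.5 / (72 × 2.39) × 0.85 = 6235.0 / 172.08 × 0.85 ≈ 30.8 mL/min
CrCl ≈ 31 mL/min → bracket 25–59 mL/min.
80% of 120 mg = 96 mg → 95 mg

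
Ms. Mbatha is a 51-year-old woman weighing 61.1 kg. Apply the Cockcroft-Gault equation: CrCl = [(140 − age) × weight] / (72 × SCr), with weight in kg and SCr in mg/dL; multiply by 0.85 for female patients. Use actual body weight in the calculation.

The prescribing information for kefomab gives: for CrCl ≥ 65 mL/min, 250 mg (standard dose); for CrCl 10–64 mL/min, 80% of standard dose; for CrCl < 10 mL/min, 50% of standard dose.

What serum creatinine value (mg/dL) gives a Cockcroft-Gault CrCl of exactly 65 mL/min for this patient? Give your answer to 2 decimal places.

Standard dose requires CrCl ≥ 65 mL/min.
Set (140 − 51) × 61.1 × 0.85 / (72 × SCr) = 65
SCr = (140 − 51) × 61.1 × 0.85 / (72 × 65) = 0.988 mg/dL

0.99 mg/dL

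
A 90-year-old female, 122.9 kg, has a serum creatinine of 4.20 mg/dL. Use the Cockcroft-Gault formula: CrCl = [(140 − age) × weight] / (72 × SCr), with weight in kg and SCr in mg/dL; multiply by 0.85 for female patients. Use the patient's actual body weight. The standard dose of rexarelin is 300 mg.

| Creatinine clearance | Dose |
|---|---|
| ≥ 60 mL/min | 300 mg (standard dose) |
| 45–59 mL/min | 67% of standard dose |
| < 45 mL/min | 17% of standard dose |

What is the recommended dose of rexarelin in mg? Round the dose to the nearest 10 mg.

50 mg

CrCl = (140 − 90) × 122.9 / (72 × 4.2) × 0.85 = 6145.0 / 302.40 × 0.85 ≈ 17.3 mL/min
CrCl ≈ 17 mL/min → bracket < 45 mL/min.
17% of 300 mg = 51 mg → 50 mg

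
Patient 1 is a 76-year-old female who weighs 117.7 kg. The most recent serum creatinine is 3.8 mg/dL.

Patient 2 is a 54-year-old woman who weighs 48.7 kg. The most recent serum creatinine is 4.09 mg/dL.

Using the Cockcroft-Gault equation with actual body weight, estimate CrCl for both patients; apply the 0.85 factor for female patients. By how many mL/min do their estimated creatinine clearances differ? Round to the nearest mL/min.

Patient 1: CrCl = (140 − 76) × 117.7 / (72 × 3.8) × 0.85 = 7532.8 / 273.60 × 0.85 ≈ 23.4 mL/min
Patient 2: CrCl = (140 − 54) × 48.7 / (72 × 4.09) × 0.85 = 4188.2 / 294.48 × 0.85 ≈ 12.1 mL/min
|23.4 − 12.1| = 11.3 mL/min

11 mL/min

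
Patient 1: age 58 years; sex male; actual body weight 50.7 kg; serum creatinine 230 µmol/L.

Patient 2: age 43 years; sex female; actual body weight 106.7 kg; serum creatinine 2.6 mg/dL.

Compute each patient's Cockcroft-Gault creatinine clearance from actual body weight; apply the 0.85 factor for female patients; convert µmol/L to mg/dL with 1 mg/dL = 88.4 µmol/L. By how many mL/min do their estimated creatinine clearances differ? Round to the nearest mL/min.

Patient 1: SCr = 230 / 88.4 = 2.602 mg/dL
Patient 1: CrCl = (140 − 58) × 50.7 / (72 × 2.602) = 4157.4 / 187.34 ≈ 22.2 mL/min
Patient 2: CrCl = (140 − 43) × 106.7 / (72 × 2.6) × 0.85 = 10349.9 / 187.20 × 0.85 ≈ 47.0 mL/min
|22.2 − 47.0| = 24.8 mL/min

25 mL/min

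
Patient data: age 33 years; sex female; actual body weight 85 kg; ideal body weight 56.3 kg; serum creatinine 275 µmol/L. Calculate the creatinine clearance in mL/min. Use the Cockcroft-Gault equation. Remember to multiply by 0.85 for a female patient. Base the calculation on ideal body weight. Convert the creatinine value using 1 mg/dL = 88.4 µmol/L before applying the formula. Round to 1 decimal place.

SCr = 275 / 88.4 = 3.111 mg/dL
CrCl = (140 − 33) × 56.3 / (72 × 3.111) × 0.85 = 6024.1 / 223.99 × 0.85 ≈ 22.9 mL/min

22.9 mL/min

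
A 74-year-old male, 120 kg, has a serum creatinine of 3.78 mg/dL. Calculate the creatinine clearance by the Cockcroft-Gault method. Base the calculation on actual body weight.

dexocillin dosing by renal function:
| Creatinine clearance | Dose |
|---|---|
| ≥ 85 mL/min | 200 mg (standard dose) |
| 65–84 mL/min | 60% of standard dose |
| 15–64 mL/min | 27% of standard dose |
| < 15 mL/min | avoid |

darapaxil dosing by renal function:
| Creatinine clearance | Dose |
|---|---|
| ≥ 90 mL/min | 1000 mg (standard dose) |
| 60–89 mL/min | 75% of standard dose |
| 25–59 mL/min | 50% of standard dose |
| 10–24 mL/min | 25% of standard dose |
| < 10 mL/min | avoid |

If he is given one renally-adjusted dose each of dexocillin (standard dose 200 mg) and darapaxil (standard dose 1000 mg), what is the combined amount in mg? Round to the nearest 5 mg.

555 mg

CrCl = (140 − 74) × 120 / (72 × 3.78) = 7920.0 / 272.16 ≈ 29.1 mL/min
CrCl ≈ 29 mL/min.
dexocillin: 15–64 mL/min → 27% of 200 mg = 54 mg.
darapaxil: 25–59 mL/min → 50% of 1000 mg = 500 mg.
Total = 54 + 500 = 554 mg.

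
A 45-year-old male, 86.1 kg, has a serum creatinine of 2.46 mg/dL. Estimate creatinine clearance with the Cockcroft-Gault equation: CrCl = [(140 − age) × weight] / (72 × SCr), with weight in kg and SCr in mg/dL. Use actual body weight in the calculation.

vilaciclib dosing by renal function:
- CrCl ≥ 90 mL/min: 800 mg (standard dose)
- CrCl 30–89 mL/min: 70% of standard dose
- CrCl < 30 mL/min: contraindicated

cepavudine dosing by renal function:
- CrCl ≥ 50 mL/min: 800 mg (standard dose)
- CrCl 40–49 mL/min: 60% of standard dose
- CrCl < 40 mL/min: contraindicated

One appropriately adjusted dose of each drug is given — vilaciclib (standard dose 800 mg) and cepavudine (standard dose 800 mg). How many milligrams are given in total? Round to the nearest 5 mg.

CrCl = (140 − 45) × 86.1 / (72 × 2.46) = 8179.5 / 177.12 ≈ 46.2 mL/min
CrCl ≈ 46 mL/min.
vilaciclib: 30–89 mL/min → 70% of 800 mg = 560 mg.
cepavudine: 40–49 mL/min → 60% of 800 mg = 480 mg.
Total = 560 + 480 = 1040 mg.

1040 mg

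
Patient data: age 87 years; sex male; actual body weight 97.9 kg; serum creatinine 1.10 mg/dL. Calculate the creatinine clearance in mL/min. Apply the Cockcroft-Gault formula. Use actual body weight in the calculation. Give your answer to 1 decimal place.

65.5 mL/min

CrCl = (140 − 87) × 97.9 / (72 × 1.1) = 5188.7 / 79.20 ≈ 65.5 mL/min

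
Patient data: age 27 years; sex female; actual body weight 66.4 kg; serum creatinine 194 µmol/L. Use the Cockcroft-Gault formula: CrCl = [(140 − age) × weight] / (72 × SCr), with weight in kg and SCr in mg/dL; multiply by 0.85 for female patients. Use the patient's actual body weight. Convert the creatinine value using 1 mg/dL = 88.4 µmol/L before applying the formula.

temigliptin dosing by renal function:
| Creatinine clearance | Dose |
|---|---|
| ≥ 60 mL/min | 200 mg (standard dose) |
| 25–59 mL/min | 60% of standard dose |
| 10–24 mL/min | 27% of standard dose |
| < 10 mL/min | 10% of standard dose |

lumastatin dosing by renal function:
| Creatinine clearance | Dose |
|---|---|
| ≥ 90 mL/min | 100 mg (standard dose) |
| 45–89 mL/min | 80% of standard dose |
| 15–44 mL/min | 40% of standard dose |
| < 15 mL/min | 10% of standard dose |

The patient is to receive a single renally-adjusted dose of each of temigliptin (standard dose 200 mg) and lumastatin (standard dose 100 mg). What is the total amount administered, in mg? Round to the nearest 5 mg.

160 mg

SCr = 194 / 88.4 = 2.195 mg/dL
CrCl = (140 − 27) × 66.4 / (72 × 2.195) × 0.85 = 7503.2 / 158.04 × 0.85 ≈ 40.4 mL/min
CrCl ≈ 40 mL/min.
temigliptin: 25–59 mL/min → 60% of 200 mg = 120 mg.
lumastatin: 15–44 mL/min → 40% of 100 mg = 40 mg.
Total = 120 + 40 = 160 mg.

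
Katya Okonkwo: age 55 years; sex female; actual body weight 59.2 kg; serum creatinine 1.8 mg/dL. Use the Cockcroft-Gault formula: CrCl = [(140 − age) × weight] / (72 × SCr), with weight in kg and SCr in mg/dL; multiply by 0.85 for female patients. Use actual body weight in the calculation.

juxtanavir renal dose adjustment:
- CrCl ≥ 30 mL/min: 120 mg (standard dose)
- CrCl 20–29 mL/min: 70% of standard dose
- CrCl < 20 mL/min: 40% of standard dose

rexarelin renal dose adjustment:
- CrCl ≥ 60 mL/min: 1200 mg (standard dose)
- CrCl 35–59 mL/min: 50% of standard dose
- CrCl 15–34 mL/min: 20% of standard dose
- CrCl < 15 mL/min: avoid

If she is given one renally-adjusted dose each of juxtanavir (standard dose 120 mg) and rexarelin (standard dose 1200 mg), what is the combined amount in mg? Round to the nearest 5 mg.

360 mg

CrCl = (140 − 55) × 59.2 / (72 × 1.8) × 0.85 = 5032.0 / 129.60 × 0.85 ≈ 33.0 mL/min
CrCl ≈ 33 mL/min.
juxtanavir: ≥ 30 mL/min → 100% of 120 mg = 120 mg.
rexarelin: 15–34 mL/min → 20% of 1200 mg = 240 mg.
Total = 120 + 240 = 360 mg.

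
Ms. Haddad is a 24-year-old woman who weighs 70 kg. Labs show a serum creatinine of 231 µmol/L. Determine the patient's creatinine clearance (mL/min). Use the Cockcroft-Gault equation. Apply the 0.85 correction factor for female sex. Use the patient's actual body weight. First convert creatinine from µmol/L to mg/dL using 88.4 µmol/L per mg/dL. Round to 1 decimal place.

SCr = 231 / 88.4 = 2.613 mg/dL
CrCl = (140 − 24) × 70 / (72 × 2.613) × 0.85 = 8120.0 / 188.14 × 0.85 ≈ 36.7 mL/min

36.7 mL/min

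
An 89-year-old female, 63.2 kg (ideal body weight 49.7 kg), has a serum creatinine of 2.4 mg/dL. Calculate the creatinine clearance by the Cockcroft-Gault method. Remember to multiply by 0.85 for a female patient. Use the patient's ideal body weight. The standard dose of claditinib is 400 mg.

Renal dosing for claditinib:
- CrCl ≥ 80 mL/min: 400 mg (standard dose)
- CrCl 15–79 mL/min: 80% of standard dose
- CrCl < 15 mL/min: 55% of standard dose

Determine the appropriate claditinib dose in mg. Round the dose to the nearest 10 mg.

220 mg

CrCl = (140 − 89) × 49.7 / (72 × 2.4) × 0.85 = 2534.7 / 172.80 × 0.85 ≈ 12.5 mL/min
CrCl ≈ 12 mL/min → bracket < 15 mL/min.
55% of 400 mg = 220 mg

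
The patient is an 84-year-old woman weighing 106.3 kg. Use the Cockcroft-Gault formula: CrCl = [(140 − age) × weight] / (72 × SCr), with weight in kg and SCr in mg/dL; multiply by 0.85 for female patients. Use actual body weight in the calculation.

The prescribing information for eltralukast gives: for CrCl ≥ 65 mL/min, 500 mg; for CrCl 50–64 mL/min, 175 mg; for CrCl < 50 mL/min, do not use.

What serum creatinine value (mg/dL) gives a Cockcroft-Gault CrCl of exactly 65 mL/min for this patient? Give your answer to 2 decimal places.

1.08 mg/dL

Standard dose requires CrCl ≥ 65 mL/min.
Set (140 − 84) × 106.3 × 0.85 / (72 × SCr) = 65
SCr = (140 − 84) × 106.3 × 0.85 / (72 × 65) = 1.081 mg/dL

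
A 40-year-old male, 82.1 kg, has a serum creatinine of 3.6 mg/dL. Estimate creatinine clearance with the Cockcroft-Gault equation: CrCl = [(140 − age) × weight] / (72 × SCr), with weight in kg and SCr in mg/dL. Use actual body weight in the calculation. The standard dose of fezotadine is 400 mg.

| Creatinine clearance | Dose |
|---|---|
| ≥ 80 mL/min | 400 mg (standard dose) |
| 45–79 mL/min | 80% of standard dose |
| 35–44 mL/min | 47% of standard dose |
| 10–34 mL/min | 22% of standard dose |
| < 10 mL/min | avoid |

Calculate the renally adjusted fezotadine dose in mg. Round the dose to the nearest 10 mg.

CrCl = (140 − 40) × 82.1 / (72 × 3.6) = 8210.0 / 259.20 ≈ 31.7 mL/min
CrCl ≈ 32 mL/min → bracket 10–34 mL/min.
22% of 400 mg = 88 mg → 90 mg

90 mg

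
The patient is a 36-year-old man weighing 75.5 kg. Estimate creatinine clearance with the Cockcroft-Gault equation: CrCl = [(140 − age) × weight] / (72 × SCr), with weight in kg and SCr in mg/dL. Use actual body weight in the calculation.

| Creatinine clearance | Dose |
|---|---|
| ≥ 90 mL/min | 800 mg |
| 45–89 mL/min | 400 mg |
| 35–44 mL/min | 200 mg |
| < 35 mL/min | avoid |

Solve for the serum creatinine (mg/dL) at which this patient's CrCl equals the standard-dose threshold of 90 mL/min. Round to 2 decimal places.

1.21 mg/dL

Standard dose requires CrCl ≥ 90 mL/min.
Set (140 − 36) × 75.5 / (72 × SCr) = 90
SCr = (140 − 36) × 75.5 / (72 × 90) = 1.212 mg/dL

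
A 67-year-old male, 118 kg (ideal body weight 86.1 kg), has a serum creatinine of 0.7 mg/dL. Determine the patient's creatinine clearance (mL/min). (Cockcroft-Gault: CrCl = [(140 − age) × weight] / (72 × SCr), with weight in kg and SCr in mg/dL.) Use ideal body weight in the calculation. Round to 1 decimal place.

CrCl = (140 − 67) × 86.1 / (72 × 0.7) = 6285.3 / 50.40 ≈ 124.7 mL/min

124.7 mL/min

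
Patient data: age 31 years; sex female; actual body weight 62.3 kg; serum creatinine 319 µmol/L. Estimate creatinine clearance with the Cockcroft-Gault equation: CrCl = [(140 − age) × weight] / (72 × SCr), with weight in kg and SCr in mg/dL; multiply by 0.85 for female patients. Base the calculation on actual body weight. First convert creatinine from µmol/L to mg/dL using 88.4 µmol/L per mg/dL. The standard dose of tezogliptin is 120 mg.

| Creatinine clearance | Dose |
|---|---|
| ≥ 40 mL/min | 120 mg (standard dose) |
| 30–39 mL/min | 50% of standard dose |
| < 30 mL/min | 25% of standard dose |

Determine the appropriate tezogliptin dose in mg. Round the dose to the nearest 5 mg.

SCr = 319 / 88.4 = 3.609 mg/dL
CrCl = (140 − 31) × 62.3 / (72 × 3.609) × 0.85 = 6790.7 / 259.85 × 0.85 ≈ 22.2 mL/min
CrCl ≈ 22 mL/min → bracket < 30 mL/min.
25% of 120 mg = 30 mg

30 mg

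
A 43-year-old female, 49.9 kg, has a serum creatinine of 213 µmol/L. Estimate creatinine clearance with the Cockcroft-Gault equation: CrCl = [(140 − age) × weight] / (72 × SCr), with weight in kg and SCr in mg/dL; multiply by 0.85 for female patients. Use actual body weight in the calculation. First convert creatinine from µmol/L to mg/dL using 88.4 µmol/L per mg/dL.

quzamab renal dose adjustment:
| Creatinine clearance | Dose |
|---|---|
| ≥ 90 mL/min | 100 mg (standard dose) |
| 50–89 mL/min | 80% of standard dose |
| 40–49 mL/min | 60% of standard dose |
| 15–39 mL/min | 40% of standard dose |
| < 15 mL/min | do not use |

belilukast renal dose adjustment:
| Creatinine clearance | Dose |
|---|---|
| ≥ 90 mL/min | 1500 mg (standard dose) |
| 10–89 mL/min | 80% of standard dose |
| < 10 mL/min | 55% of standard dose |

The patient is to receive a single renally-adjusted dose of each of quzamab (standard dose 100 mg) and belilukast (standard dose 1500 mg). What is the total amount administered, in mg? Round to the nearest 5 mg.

SCr = 213 / 88.4 = 2.41 mg/dL
CrCl = (140 − 43) × 49.9 / (72 × 2.41) × 0.85 = 4840.3 / 173.52 × 0.85 ≈ 23.7 mL/min
CrCl ≈ 24 mL/min.
quzamab: 15–39 mL/min → 40% of 100 mg = 40 mg.
belilukast: 10–89 mL/min → 80% of 1500 mg = 1200 mg.
Total = 40 + 1200 = 1240 mg.

1240 mg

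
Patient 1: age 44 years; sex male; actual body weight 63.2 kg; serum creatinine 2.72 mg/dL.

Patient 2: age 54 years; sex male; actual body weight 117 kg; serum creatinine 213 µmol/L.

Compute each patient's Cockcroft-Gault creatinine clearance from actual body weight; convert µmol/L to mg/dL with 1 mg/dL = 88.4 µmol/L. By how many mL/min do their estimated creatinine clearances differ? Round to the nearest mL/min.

27 mL/min

Patient 1: CrCl = (140 − 44) × 63.2 / (72 × 2.72) = 6067.2 / 195.84 ≈ 31.0 mL/min
Patient 2: SCr = 213 / 88.4 = 2.41 mg/dL
Patient 2: CrCl = (140 − 54) × 117 / (72 × 2.41) = 10062.0 / 173.52 ≈ 58.0 mL/min
|31.0 − 58.0| = 27.0 mL/min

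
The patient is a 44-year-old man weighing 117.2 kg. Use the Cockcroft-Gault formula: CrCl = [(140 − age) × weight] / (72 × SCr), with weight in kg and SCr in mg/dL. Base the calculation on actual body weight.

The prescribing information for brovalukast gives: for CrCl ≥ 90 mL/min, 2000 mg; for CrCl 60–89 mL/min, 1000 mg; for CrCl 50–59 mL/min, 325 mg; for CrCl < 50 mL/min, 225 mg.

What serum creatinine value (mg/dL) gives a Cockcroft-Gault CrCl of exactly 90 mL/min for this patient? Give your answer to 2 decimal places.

1.74 mg/dL

Standard dose requires CrCl ≥ 90 mL/min.
Set (140 − 44) × 117.2 / (72 × SCr) = 90
SCr = (140 − 44) × 117.2 / (72 × 90) = 1.736 mg/dL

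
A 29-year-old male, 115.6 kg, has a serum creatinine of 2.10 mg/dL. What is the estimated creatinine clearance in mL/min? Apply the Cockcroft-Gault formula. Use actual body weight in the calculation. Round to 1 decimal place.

84.9 mL/min

CrCl = (140 − 29) × 115.6 / (72 × 2.1) = 12831.6 / 151.20 ≈ 84.9 mL/min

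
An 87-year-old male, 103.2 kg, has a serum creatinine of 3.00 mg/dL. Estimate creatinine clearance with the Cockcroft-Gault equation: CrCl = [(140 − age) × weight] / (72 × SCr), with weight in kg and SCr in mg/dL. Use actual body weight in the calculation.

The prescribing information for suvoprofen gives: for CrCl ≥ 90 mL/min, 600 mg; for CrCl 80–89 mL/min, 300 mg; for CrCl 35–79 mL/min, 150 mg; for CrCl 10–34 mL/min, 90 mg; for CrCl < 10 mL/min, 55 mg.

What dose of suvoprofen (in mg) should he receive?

90 mg

CrCl = (140 − 87) × 103.2 / (72 × 3) = 5469.6 / 216.00 ≈ 25.3 mL/min
CrCl ≈ 25 mL/min → bracket 10–34 mL/min.
Dose for this bracket: 90 mg.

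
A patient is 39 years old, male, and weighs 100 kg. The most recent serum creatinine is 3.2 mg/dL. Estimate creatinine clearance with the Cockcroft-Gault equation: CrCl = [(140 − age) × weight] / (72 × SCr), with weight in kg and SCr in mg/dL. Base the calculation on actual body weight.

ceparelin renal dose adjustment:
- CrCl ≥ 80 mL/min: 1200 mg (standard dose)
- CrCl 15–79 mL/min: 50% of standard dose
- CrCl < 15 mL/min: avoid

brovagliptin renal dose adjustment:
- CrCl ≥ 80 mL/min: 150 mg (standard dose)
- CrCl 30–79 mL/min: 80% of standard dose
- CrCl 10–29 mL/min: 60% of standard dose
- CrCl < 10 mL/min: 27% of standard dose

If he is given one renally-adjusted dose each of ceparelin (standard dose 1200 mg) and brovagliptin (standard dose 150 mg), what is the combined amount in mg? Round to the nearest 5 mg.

720 mg

CrCl = (140 − 39) × 100 / (72 × 3.2) = 10100.0 / 230.40 ≈ 43.8 mL/min
CrCl ≈ 44 mL/min.
ceparelin: 15–79 mL/min → 50% of 1200 mg = 600 mg.
brovagliptin: 30–79 mL/min → 80% of 150 mg = 120 mg.
Total = 600 + 120 = 720 mg.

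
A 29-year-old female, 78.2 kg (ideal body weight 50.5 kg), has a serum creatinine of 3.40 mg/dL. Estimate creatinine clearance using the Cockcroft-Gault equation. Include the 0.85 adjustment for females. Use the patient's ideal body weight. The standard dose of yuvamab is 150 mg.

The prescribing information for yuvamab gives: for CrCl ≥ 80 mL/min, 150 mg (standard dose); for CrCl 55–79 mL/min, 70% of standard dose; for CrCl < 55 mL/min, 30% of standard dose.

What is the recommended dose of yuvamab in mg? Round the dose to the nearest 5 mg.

45 mg

CrCl = (140 − 29) × 50.5 / (72 × 3.4) × 0.85 = 5605.5 / 244.80 × 0.85 ≈ 19.5 mL/min
CrCl ≈ 19 mL/min → bracket < 55 mL/min.
30% of 150 mg = 45 mg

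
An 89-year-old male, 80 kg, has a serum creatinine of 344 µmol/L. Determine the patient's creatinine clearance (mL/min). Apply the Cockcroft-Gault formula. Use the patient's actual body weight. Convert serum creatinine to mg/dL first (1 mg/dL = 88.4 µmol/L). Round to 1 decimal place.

SCr = 344 / 88.4 = 3.891 mg/dL
CrCl = (140 − 89) × 80 / (72 × 3.891) = 4080.0 / 280.15 ≈ 14.6 mL/min

14.6 mL/min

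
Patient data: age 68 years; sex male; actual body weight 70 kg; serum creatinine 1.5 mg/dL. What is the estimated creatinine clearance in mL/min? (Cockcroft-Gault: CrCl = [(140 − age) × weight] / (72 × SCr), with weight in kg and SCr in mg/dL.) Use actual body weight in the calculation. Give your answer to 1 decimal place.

CrCl = (140 − 68) × 70 / (72 × 1.5) = 5040.0 / 108.00 ≈ 46.7 mL/min

46.7 mL/min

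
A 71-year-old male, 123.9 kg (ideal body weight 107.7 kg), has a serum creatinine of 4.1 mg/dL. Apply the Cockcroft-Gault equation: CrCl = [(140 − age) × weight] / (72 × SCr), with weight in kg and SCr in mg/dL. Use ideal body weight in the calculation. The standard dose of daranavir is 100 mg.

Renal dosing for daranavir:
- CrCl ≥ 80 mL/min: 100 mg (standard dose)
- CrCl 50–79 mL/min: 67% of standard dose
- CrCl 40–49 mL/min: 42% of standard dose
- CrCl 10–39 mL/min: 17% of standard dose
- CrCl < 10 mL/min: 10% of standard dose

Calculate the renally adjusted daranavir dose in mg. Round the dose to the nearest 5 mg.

15 mg

CrCl = (140 − 71) × 107.7 / (72 × 4.1) = 7431.3 / 295.20 ≈ 25.2 mL/min
CrCl ≈ 25 mL/min → bracket 10–39 mL/min.
17% of 100 mg = 17 mg → 15 mg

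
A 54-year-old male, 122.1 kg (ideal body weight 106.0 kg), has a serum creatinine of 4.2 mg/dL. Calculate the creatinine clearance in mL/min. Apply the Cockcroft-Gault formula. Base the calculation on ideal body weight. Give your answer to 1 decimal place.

CrCl = (140 − 54) × 106 / (72 × 4.2) = 9116.0 / 302.40 ≈ 30.1 mL/min

30.1 mL/min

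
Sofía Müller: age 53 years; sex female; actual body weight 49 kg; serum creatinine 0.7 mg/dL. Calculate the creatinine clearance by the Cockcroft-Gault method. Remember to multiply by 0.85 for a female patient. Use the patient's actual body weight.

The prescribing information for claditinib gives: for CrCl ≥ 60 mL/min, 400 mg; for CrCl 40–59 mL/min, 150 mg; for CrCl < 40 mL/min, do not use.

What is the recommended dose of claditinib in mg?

CrCl = (140 − 53) × 49 / (72 × 0.7) × 0.85 = 4263.0 / 50.40 × 0.85 ≈ 71.9 mL/min
CrCl ≈ 72 mL/min → bracket ≥ 60 mL/min.
Dose for this bracket: 400 mg.

400 mg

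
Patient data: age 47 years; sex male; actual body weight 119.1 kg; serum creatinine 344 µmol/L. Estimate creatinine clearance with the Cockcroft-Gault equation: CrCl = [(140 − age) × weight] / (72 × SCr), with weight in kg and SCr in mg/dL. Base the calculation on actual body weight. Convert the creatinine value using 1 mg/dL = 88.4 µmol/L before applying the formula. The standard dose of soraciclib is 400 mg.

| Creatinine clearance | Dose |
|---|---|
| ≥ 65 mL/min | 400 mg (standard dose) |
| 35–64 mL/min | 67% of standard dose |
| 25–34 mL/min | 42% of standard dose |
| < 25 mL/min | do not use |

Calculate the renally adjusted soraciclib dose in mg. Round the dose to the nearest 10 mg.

SCr = 344 / 88.4 = 3.891 mg/dL
CrCl = (140 − 47) × 119.1 / (72 × 3.891) = 11076.3 / 280.15 ≈ 39.5 mL/min
CrCl ≈ 40 mL/min → bracket 35–64 mL/min.
67% of 400 mg = 268 mg → 270 mg

270 mg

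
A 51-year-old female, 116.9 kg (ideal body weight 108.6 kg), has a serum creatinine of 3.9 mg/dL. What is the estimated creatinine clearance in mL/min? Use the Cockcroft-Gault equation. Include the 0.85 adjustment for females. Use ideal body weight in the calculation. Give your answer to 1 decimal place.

CrCl = (140 − 51) × 108.6 / (72 × 3.9) × 0.85 = 9665.4 / 280.80 × 0.85 ≈ 29.3 mL/min

29.3 mL/min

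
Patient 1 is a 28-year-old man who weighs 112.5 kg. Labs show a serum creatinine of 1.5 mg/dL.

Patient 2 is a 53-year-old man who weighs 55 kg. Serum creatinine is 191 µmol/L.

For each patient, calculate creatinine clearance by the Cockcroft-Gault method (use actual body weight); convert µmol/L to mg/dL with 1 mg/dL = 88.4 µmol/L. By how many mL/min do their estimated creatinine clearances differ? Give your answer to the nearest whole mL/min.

Patient 1: CrCl = (140 − 28) × 112.5 / (72 × 1.5) = 12600.0 / 108.00 ≈ 116.7 mL/min
Patient 2: SCr = 191 / 88.4 = 2.161 mg/dL
Patient 2: CrCl = (140 − 53) × 55 / (72 × 2.161) = 4785.0 / 155.59 ≈ 30.8 mL/min
|116.7 − 30.8| = 85.9 mL/min

86 mL/min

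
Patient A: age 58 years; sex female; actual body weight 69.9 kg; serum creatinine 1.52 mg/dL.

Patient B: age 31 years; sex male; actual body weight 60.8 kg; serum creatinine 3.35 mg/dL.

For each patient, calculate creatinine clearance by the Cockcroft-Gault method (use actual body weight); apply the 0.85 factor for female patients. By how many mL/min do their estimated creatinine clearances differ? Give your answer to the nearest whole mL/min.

Patient A: CrCl = (140 − 58) × 69.9 / (72 × 1.52) × 0.85 = 5731.8 / 109.44 × 0.85 ≈ 44.5 mL/min
Patient B: CrCl = (140 − 31) × 60.8 / (72 × 3.35) = 6627.2 / 241.20 ≈ 27.5 mL/min
|44.5 − 27.5| = 17.0 mL/min

17 mL/min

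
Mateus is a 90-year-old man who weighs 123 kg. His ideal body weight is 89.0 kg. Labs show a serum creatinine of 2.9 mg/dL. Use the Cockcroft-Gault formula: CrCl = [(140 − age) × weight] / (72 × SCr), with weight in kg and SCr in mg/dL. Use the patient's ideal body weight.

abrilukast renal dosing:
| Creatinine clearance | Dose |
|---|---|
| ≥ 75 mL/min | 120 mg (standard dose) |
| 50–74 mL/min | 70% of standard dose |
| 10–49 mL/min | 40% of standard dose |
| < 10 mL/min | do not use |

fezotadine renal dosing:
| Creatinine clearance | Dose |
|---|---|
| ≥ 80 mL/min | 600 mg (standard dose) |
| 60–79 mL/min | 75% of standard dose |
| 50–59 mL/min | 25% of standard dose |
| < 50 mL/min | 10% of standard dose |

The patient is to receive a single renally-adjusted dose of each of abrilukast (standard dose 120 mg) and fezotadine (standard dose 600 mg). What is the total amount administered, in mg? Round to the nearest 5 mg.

110 mg

CrCl = (140 − 90) × 89 / (72 × 2.9) = 4450.0 / 208.80 ≈ 21.3 mL/min
CrCl ≈ 21 mL/min.
abrilukast: 10–49 mL/min → 40% of 120 mg = 48 mg.
fezotadine: < 50 mL/min → 10% of 600 mg = 60 mg.
Total = 48 + 60 = 108 mg.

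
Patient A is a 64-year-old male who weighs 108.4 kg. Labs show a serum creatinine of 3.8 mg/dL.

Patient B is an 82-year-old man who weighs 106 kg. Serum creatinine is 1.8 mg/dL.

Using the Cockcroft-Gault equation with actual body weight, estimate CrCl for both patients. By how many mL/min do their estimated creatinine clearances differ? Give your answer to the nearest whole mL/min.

17 mL/min

Patient A: CrCl = (140 − 64) × 108.4 / (72 × 3.8) = 8238.4 / 273.60 ≈ 30.1 mL/min
Patient B: CrCl = (140 − 82) × 106 / (72 × 1.8) = 6148.0 / 129.60 ≈ 47.4 mL/min
|30.1 − 47.4| = 17.3 mL/min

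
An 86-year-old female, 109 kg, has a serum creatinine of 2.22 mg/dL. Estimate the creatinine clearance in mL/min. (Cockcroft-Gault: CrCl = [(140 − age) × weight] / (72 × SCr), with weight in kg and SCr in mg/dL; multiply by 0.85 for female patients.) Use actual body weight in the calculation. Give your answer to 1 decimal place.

31.3 mL/min

CrCl = (140 − 86) × 109 / (72 × 2.22) × 0.85 = 5886.0 / 159.84 × 0.85 ≈ 31.3 mL/min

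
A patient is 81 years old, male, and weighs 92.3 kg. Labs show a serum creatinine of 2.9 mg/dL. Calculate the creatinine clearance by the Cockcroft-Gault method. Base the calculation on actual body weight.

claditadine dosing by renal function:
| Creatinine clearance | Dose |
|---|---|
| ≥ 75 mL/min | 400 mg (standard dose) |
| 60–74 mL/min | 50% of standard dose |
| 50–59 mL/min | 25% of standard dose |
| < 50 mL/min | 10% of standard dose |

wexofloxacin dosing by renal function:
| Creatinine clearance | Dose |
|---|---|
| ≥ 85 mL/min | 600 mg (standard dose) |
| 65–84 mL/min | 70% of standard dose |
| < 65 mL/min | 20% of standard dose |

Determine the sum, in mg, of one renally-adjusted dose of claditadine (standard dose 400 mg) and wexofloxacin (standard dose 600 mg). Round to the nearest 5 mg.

160 mg

CrCl = (140 − 81) × 92.3 / (72 × 2.9) = 5445.7 / 208.80 ≈ 26.1 mL/min
CrCl ≈ 26 mL/min.
claditadine: < 50 mL/min → 10% of 400 mg = 40 mg.
wexofloxacin: < 65 mL/min → 20% of 600 mg = 120 mg.
Total = 40 + 120 = 160 mg.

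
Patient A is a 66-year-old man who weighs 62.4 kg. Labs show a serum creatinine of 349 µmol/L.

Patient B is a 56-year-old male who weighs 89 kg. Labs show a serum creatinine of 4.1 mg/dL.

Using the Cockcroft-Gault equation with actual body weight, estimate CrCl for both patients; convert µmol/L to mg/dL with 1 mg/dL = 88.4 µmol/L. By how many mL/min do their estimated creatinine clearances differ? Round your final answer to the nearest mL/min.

9 mL/min

Patient A: SCr = 349 / 88.4 = 3.948 mg/dL
Patient A: CrCl = (140 − 66) × 62.4 / (72 × 3.948) = 4617.6 / 284.26 ≈ 16.2 mL/min
Patient B: CrCl = (140 − 56) × 89 / (72 × 4.1) = 7476.0 / 295.20 ≈ 25.3 mL/min
|16.2 − 25.3| = 9.1 mL/min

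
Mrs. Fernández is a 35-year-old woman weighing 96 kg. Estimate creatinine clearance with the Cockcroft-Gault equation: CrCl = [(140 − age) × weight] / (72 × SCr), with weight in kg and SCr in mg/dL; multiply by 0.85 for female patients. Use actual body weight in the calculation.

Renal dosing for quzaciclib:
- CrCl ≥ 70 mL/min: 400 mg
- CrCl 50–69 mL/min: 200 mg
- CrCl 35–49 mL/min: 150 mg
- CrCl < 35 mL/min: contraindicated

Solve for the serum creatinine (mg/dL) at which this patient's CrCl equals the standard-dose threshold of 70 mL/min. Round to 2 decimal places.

Standard dose requires CrCl ≥ 70 mL/min.
Set (140 − 35) × 96 × 0.85 / (72 × SCr) = 70
SCr = (140 − 35) × 96 × 0.85 / (72 × 70) = 1.700 mg/dL

1.70 mg/dL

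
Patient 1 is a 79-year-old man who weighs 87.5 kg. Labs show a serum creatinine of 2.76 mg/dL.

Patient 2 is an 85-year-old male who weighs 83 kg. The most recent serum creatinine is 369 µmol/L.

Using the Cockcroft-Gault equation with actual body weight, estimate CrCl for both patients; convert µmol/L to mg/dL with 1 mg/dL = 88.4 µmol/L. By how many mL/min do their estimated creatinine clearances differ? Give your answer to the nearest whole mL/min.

12 mL/min

Patient 1: CrCl = (140 − 79) × 87.5 / (72 × 2.76) = 5337.5 / 198.72 ≈ 26.9 mL/min
Patient 2: SCr = 369 / 88.4 = 4.174 mg/dL
Patient 2: CrCl = (140 − 85) × 83 / (72 × 4.174) = 4565.0 / 300.53 ≈ 15.2 mL/min
|26.9 − 15.2| = 11.7 mL/min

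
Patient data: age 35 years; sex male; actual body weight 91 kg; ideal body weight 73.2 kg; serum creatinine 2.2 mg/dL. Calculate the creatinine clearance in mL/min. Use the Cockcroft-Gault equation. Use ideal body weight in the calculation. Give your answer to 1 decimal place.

CrCl = (140 − 35) × 73.2 / (72 × 2.2) = 7686.0 / 158.40 ≈ 48.5 mL/min

48.5 mL/min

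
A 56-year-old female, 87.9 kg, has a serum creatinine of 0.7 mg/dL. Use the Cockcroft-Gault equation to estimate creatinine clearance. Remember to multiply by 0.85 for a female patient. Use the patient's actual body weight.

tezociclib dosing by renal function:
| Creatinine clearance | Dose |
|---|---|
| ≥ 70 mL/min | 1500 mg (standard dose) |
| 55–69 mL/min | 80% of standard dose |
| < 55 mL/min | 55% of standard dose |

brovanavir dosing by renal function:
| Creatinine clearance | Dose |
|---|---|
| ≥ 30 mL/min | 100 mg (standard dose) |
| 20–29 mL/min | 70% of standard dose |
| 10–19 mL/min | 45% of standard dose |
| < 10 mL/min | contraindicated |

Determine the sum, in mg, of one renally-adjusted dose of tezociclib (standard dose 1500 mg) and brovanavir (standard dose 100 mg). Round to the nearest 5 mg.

CrCl = (140 − 56) × 87.9 / (72 × 0.7) × 0.85 = 7383.6 / 50.40 × 0.85 ≈ 124.5 mL/min
CrCl ≈ 125 mL/min.
tezociclib: ≥ 70 mL/min → 100% of 1500 mg = 1500 mg.
brovanavir: ≥ 30 mL/min → 100% of 100 mg = 100 mg.
Total = 1500 + 100 = 1600 mg.

1600 mg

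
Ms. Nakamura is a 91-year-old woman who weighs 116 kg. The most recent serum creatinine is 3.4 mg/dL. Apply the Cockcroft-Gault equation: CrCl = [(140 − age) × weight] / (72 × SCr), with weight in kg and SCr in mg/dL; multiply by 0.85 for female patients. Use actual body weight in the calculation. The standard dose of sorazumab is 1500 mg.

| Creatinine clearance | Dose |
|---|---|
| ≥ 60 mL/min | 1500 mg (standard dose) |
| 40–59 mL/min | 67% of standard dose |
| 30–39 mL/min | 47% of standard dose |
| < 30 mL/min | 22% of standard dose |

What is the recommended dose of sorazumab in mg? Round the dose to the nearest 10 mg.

CrCl = (140 − 91) × 116 / (72 × 3.4) × 0.85 = 5684.0 / 244.80 × 0.85 ≈ 19.7 mL/min
CrCl ≈ 20 mL/min → bracket < 30 mL/min.
22% of 1500 mg = 330 mg

330 mg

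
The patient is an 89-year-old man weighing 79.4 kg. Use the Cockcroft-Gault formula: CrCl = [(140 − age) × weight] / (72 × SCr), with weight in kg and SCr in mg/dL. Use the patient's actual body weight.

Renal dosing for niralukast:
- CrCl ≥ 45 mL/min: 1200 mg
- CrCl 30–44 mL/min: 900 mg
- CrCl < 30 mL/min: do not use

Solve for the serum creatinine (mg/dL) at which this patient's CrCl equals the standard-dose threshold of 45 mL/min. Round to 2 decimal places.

Standard dose requires CrCl ≥ 45 mL/min.
Set (140 − 89) × 79.4 / (72 × SCr) = 45
SCr = (140 − 89) × 79.4 / (72 × 45) = 1.250 mg/dL

1.25 mg/dL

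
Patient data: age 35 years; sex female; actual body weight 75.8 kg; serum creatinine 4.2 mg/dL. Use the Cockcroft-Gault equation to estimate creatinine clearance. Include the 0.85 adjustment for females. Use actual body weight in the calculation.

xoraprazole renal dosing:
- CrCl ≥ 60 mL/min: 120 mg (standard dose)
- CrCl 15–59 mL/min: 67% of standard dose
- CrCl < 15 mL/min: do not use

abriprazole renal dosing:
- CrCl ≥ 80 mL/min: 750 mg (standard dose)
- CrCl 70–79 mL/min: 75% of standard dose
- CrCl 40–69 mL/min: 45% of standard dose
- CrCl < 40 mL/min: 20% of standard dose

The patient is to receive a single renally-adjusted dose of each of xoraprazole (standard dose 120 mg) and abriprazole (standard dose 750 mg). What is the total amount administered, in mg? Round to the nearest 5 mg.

230 mg

CrCl = (140 − 35) × 75.8 / (72 × 4.2) × 0.85 = 7959.0 / 302.40 × 0.85 ≈ 22.4 mL/min
CrCl ≈ 22 mL/min.
xoraprazole: 15–59 mL/min → 67% of 120 mg = 80.4 mg.
abriprazole: < 40 mL/min → 20% of 750 mg = 150 mg.
Total = 80.4 + 150 = 230.4 mg.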